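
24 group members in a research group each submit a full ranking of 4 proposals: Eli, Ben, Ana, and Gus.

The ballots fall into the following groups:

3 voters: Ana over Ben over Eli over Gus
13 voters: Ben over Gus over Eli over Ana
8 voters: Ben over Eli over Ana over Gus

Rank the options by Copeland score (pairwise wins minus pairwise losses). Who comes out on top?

Ben

Pairwise results:
  Eli vs Ben: Ben wins 24–0.
  Eli vs Ana: Eli wins 21–3.
  Eli vs Gus: Gus wins 13–11.
  Ben vs Ana: Ben wins 21–3.
  Ben vs Gus: Ben wins 24–0.
  Ana vs Gus: Gus wins 13–11.
Copeland scores (wins − losses):
  Eli: 1 − 2 = -1
  Ben: 3 − 0 = 3
  Ana: 0 − 3 = -3
  Gus: 2 − 1 = 1
Ben has the best Copeland score.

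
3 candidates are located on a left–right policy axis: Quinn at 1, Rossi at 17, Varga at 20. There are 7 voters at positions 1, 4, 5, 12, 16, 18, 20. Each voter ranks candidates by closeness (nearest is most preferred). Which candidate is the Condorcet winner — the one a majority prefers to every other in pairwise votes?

With single-peaked preferences on a line, the Condorcet winner is the candidate closest to the median voter.
The median voter (position 12) is closest to Rossi at 17.
Check: Rossi vs Quinn — voters closer to Rossi: 4 of 7.

Rossi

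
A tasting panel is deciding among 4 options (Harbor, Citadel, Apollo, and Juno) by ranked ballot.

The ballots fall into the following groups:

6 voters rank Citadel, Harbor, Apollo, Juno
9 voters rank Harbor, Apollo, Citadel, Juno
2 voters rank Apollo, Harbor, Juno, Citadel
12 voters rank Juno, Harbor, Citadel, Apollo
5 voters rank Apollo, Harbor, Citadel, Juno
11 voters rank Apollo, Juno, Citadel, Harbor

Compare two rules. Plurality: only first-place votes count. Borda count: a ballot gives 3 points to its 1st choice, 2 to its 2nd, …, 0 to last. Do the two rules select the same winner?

Yes

Plurality first-place counts: Harbor 9, Citadel 6, Apollo 18, Juno 12 → Apollo.
Borda totals: Harbor 77, Citadel 55, Apollo 78, Juno 60 → Apollo.
The two rules agree on Apollo.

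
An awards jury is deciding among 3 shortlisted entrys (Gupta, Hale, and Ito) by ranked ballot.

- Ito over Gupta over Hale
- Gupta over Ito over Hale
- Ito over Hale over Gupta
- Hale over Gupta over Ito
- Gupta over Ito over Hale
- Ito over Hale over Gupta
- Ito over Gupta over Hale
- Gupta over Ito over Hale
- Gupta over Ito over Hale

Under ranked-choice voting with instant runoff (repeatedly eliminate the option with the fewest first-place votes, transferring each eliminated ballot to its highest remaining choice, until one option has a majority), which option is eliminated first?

Round 1: Gupta 4, Ito 4, Hale 1. Hale has the fewest and is eliminated.
Round 2: Gupta 5, Ito 4. Gupta has a majority.

Hale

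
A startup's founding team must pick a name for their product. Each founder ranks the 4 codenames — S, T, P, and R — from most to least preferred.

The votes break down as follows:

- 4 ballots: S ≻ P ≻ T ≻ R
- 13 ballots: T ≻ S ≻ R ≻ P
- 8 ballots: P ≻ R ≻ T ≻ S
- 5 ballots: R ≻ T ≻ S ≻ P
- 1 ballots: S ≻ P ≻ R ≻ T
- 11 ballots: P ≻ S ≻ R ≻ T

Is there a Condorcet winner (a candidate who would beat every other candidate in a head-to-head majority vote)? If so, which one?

There is no Condorcet winner

Head-to-head results (42 voters total):
S vs T: T wins 26–16.
S vs P: S wins 23–19.
S vs R: S wins 29–13.
T vs P: P wins 24–18.
T vs R: R wins 25–17.
P vs R: P wins 24–18.
No candidate beats all others: S beats P beats T beats S, a majority cycle.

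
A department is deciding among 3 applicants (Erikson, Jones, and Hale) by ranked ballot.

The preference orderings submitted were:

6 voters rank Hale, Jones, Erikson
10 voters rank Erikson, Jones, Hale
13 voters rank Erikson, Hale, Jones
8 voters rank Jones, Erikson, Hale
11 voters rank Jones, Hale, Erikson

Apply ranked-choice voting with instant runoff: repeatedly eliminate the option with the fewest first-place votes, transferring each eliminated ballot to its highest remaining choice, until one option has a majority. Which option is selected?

Round 1: Erikson 23, Jones 19, Hale 6. Hale has the fewest and is eliminated.
Round 2: Jones 25, Erikson 23. Jones has a majority.

Jones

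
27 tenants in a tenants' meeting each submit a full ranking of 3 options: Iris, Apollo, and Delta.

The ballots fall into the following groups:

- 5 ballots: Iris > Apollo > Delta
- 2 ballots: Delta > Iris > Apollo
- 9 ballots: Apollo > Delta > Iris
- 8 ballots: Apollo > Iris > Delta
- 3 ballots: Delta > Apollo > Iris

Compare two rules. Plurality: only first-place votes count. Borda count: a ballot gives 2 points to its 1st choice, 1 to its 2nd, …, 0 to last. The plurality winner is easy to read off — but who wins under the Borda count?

Plurality first-place counts: Iris 5, Apollo 17, Delta 5 → Apollo.
Borda totals: Iris 20, Apollo 42, Delta 19 → Apollo.

Apollo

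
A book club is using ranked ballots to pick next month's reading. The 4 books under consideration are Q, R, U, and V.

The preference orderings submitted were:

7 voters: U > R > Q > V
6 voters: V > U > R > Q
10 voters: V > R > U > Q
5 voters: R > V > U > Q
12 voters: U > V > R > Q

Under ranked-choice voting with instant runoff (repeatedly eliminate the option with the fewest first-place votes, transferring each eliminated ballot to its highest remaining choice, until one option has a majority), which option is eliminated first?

Round 1: U 19, V 16, R 5, Q 0. Q has the fewest and is eliminated.
Round 2: U 19, V 16, R 5. R has the fewest and is eliminated.
Round 3: V 21, U 19. V has a majority.

Q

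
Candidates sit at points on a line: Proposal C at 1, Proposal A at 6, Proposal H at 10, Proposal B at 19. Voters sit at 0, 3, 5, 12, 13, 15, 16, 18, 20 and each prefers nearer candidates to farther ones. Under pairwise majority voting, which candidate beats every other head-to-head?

With single-peaked preferences on a line, the Condorcet winner is the candidate closest to the median voter.
The median voter (position 13) is closest to Proposal H at 10.
Check: Proposal H vs Proposal B — voters closer to Proposal H: 5 of 9.

Proposal H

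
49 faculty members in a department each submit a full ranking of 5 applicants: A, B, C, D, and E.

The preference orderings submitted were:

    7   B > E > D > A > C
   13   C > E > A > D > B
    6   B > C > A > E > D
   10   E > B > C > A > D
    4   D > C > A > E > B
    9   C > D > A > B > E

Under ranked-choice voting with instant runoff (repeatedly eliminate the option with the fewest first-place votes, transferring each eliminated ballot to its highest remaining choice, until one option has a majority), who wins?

Round 1: C 22, B 13, E 10, D 4, A 0. A has the fewest and is eliminated.
Round 2: C 22, B 13, E 10, D 4. D has the fewest and is eliminated.
Round 3: C 26, B 13, E 10. C has a majority.

C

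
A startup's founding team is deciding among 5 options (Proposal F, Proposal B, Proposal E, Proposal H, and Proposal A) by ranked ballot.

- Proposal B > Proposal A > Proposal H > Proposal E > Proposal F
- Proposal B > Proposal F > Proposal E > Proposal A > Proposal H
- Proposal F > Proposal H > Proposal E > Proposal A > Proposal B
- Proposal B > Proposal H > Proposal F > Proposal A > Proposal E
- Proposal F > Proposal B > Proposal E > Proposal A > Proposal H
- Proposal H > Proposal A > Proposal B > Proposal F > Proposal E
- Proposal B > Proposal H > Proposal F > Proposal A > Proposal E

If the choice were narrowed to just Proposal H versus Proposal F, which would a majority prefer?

Ballots ranking Proposal H above Proposal F: 4.
Ballots ranking Proposal F above Proposal H: 3.
Proposal H wins the head-to-head, 4–3.

Proposal H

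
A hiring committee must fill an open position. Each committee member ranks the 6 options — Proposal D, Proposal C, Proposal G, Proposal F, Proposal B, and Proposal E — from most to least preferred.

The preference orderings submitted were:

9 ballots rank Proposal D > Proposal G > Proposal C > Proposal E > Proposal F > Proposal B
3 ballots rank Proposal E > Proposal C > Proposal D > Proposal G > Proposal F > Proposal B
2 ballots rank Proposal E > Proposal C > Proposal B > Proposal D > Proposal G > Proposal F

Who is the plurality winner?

Proposal D

First-place vote totals:
  Proposal D: 9
  Proposal C: 0
  Proposal G: 0
  Proposal F: 0
  Proposal B: 0
  Proposal E: 5
Proposal D has the most first-place votes.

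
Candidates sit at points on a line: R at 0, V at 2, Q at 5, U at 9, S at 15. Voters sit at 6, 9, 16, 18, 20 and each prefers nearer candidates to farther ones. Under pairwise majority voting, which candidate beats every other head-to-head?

With single-peaked preferences on a line, the Condorcet winner is the candidate closest to the median voter.
The median voter (position 16) is closest to S at 15.
Check: S vs U — voters closer to S: 3 of 5.

S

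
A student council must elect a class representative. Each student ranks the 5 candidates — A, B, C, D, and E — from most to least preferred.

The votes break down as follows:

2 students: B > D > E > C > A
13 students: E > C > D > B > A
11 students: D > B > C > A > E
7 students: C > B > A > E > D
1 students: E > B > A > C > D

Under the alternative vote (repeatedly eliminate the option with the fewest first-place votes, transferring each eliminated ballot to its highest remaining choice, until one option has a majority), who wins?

E

Round 1: E 14, D 11, C 7, B 2, A 0. A has the fewest and is eliminated.
Round 2: E 14, D 11, C 7, B 2. B has the fewest and is eliminated.
Round 3: E 14, D 13, C 7. C has the fewest and is eliminated.
Round 4: E 21, D 13. E has a majority.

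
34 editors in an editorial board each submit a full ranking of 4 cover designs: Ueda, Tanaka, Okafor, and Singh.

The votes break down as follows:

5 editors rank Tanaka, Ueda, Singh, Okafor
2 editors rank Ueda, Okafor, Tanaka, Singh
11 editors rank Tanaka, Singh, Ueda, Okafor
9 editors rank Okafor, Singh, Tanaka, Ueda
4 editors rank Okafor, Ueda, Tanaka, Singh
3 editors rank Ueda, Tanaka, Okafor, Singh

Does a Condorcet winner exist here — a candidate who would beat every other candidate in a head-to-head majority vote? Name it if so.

Tanaka

Head-to-head results (34 voters total):
Ueda vs Tanaka: Tanaka wins 25–9.
Ueda vs Okafor: Ueda wins 21–13.
Ueda vs Singh: Singh wins 20–14.
Tanaka vs Okafor: Tanaka wins 19–15.
Tanaka vs Singh: Tanaka wins 25–9.
Okafor vs Singh: Okafor wins 18–16.
Tanaka beats each rival — Ueda (25–9), Okafor (19–15), Singh (25–9) — so Tanaka is the Condorcet winner.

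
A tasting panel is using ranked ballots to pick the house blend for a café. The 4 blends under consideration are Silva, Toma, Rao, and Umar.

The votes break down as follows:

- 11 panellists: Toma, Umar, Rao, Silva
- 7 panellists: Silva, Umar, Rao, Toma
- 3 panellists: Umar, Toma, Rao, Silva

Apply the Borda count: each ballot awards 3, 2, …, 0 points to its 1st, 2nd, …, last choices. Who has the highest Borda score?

Borda scores:
  Silva: 11·0 + 7·3 + 3·0 = 21
  Toma: 11·3 + 7·0 + 3·2 = 39
  Rao: 11·1 + 7·1 + 3·1 = 21
  Umar: 11·2 + 7·2 + 3·3 = 45
Umar has the highest total.

Umar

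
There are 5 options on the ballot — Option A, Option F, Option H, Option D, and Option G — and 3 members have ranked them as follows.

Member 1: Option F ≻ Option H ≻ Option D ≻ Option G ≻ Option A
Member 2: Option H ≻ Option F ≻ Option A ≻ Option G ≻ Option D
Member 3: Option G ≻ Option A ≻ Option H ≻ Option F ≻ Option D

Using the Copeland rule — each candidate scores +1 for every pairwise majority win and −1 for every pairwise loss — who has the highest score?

Pairwise results:
  Option A vs Option F: Option F wins 2–1.
  Option A vs Option H: Option H wins 2–1.
  Option A vs Option D: Option A wins 2–1.
  Option A vs Option G: Option G wins 2–1.
  Option F vs Option H: Option H wins 2–1.
  Option F vs Option D: Option F wins 3–0.
  Option F vs Option G: Option F wins 2–1.
  Option H vs Option D: Option H wins 3–0.
  Option H vs Option G: Option H wins 2–1.
  Option D vs Option G: Option G wins 2–1.
Copeland scores (wins − losses):
  Option A: 1 − 3 = -2
  Option F: 3 − 1 = 2
  Option H: 4 − 0 = 4
  Option D: 0 − 4 = -4
  Option G: 2 − 2 = 0
Option H has the best Copeland score.

Option H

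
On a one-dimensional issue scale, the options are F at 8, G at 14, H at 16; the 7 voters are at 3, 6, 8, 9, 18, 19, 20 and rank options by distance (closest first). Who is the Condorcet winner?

F

With single-peaked preferences on a line, the Condorcet winner is the candidate closest to the median voter.
The median voter (position 9) is closest to F at 8.
Check: F vs H — voters closer to F: 4 of 7.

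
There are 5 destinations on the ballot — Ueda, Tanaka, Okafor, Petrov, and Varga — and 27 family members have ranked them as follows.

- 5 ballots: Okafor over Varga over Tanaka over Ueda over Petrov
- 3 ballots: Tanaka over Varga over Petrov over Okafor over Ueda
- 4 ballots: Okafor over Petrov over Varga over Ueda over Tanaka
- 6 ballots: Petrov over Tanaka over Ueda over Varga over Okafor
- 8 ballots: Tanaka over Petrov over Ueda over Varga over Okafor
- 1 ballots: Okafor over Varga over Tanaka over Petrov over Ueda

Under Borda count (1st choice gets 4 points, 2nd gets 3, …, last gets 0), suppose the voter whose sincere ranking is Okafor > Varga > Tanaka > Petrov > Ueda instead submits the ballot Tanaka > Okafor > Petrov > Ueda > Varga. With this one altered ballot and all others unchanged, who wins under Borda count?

Borda totals with the altered ballot: Ueda 38, Tanaka 76, Okafor 42, Petrov 68, Varga 46.
The winner is unchanged: still Tanaka.

Tanaka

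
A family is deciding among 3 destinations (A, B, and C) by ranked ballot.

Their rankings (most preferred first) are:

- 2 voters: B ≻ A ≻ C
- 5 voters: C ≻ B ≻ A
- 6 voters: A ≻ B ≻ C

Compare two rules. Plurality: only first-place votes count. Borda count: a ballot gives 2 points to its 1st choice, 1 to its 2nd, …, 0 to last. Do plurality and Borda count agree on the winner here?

No

Plurality first-place counts: A 6, B 2, C 5 → A.
Borda totals: A 14, B 15, C 10 → B.
The two rules disagree: plurality picks A, Borda picks B.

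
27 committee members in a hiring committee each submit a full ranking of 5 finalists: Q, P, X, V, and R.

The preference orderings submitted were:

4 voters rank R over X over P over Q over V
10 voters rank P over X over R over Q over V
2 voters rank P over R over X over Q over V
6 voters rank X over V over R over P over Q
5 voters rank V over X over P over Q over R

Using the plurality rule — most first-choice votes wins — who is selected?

P

First-place vote totals:
  Q: 0
  P: 12
  X: 6
  V: 5
  R: 4
P has the most first-place votes.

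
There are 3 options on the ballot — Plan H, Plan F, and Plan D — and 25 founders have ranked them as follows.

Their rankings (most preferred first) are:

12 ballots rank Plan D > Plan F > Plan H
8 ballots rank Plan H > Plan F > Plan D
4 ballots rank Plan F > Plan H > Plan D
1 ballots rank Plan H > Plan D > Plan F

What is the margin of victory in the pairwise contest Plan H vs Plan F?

7

Ballots ranking Plan H above Plan F: 8+1 = 9.
Ballots ranking Plan F above Plan H: 12+4 = 16.
Plan F wins 16–9, a margin of 7.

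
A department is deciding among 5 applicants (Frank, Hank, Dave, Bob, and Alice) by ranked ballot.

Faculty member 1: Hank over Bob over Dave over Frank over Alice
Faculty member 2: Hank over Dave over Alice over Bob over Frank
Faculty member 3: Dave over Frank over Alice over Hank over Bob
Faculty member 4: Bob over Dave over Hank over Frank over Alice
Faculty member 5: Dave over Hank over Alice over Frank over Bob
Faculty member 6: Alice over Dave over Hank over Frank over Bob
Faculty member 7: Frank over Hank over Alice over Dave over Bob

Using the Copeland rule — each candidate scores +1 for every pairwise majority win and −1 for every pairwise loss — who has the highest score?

Dave

Pairwise results:
  Frank vs Hank: Hank wins 5–2.
  Frank vs Dave: Dave wins 6–1.
  Frank vs Bob: Frank wins 4–3.
  Frank vs Alice: Frank wins 4–3.
  Hank vs Dave: Dave wins 4–3.
  Hank vs Bob: Hank wins 6–1.
  Hank vs Alice: Hank wins 5–2.
  Dave vs Bob: Dave wins 5–2.
  Dave vs Alice: Dave wins 5–2.
  Bob vs Alice: Alice wins 5–2.
Copeland scores (wins − losses):
  Frank: 2 − 2 = 0
  Hank: 3 − 1 = 2
  Dave: 4 − 0 = 4
  Bob: 0 − 4 = -4
  Alice: 1 − 3 = -2
Dave has the best Copeland score.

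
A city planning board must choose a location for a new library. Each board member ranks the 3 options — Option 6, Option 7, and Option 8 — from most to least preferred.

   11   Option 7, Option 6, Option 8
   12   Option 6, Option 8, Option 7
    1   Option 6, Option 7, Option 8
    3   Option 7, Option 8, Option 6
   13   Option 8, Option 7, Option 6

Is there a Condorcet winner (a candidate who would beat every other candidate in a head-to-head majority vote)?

No

Head-to-head results (40 voters total):
Option 6 vs Option 7: Option 7 wins 27–13.
Option 6 vs Option 8: Option 6 wins 24–16.
Option 7 vs Option 8: Option 8 wins 25–15.
No candidate beats all others: Option 6 beats Option 8 beats Option 7 beats Option 6, a majority cycle.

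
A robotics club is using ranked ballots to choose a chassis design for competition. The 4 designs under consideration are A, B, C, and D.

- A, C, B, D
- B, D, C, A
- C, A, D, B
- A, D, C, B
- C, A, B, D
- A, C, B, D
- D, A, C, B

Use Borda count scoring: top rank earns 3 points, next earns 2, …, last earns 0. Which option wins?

A

Borda scores:
  A: 3 + 0 + 2 + 3 + 2 + 3 + 2 = 15
  B: 1 + 3 + 0 + 0 + 1 + 1 + 0 = 6
  C: 2 + 1 + 3 + 1 + 3 + 2 + 1 = 13
  D: 0 + 2 + 1 + 2 + 0 + 0 + 3 = 8
A has the highest total.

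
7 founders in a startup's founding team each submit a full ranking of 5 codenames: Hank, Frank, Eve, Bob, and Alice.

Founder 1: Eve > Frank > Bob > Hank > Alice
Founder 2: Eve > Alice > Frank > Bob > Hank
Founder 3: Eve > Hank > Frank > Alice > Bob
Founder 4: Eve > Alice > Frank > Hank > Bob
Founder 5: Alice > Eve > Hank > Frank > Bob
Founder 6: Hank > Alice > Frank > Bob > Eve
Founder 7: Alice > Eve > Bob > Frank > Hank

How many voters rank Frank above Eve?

1

Ballots ranking Frank above Eve: 1.
Ballots ranking Eve above Frank: 6.
So 1 of 7 voters prefer Frank to Eve.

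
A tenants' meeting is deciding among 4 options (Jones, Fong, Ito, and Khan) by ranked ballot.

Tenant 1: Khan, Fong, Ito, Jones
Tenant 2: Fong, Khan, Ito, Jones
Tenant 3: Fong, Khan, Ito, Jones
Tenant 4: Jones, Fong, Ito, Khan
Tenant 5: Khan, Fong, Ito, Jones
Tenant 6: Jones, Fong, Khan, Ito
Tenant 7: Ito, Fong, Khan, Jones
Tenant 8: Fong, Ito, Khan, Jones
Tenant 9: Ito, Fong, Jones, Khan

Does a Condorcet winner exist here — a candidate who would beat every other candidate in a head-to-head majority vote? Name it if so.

Fong

Head-to-head results (9 voters total):
Jones vs Fong: Fong wins 7–2.
Jones vs Ito: Ito wins 7–2.
Jones vs Khan: Khan wins 6–3.
Fong vs Ito: Fong wins 7–2.
Fong vs Khan: Fong wins 7–2.
Ito vs Khan: Khan wins 5–4.
Fong beats each rival — Jones (7–2), Ito (7–2), Khan (7–2) — so Fong is the Condorcet winner.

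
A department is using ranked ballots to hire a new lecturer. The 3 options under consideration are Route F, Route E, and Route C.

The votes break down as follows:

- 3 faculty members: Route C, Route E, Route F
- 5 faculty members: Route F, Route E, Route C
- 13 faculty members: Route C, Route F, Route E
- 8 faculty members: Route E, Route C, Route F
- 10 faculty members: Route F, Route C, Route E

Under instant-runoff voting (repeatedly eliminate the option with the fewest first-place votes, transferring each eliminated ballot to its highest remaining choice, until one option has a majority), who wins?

Round 1: Route C 16, Route F 15, Route E 8. Route E has the fewest and is eliminated.
Round 2: Route C 24, Route F 15. Route C has a majority.

Route C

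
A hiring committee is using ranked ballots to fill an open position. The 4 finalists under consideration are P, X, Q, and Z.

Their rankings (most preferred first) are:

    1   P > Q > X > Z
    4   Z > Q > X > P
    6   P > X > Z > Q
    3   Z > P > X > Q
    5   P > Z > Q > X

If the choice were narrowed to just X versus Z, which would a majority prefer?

Ballots ranking X above Z: 1+6 = 7.
Ballots ranking Z above X: 4+3+5 = 12.
Z wins the head-to-head, 12–7.

Z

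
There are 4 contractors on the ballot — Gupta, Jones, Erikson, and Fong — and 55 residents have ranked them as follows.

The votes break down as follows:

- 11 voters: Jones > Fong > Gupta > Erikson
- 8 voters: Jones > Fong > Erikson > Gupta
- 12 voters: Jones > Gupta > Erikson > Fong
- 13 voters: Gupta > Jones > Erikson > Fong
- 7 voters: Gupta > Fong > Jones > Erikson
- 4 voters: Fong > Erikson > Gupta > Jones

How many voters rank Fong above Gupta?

23

Ballots ranking Fong above Gupta: 11+8+4 = 23.
Ballots ranking Gupta above Fong: 12+13+7 = 32.
So 23 of 55 voters prefer Fong to Gupta.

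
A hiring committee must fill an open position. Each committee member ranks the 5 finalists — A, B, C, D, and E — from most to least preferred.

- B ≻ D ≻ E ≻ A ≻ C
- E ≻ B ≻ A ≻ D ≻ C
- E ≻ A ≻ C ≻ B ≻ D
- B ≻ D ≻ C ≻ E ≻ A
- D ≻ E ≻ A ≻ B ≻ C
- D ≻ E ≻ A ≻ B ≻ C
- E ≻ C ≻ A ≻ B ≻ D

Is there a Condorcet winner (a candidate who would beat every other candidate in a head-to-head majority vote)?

No

Head-to-head results (7 voters total):
A vs B: A wins 4–3.
A vs C: A wins 5–2.
A vs D: D wins 4–3.
A vs E: E wins 7–0.
B vs C: B wins 5–2.
B vs D: B wins 5–2.
B vs E: E wins 5–2.
C vs D: D wins 5–2.
C vs E: E wins 6–1.
D vs E: D wins 4–3.
No candidate beats all others: A beats B beats D beats A, a majority cycle.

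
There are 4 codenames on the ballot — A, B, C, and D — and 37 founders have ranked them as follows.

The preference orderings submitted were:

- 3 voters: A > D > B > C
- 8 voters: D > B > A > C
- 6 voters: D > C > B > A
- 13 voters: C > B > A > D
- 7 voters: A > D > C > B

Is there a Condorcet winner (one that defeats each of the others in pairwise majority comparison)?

Head-to-head results (37 voters total):
A vs B: B wins 27–10.
A vs C: C wins 19–18.
A vs D: A wins 23–14.
B vs C: C wins 26–11.
B vs D: D wins 24–13.
C vs D: D wins 24–13.
No candidate beats all others: A beats D beats B beats A, a majority cycle.

No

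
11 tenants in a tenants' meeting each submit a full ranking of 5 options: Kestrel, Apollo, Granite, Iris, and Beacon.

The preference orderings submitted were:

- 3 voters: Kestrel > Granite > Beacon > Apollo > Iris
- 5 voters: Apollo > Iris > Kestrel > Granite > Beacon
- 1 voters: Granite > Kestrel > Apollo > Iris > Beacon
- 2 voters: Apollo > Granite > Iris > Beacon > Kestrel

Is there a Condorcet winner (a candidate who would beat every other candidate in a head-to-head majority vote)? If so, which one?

Head-to-head results (11 voters total):
Kestrel vs Apollo: Apollo wins 7–4.
Kestrel vs Granite: Kestrel wins 8–3.
Kestrel vs Iris: Iris wins 7–4.
Kestrel vs Beacon: Kestrel wins 9–2.
Apollo vs Granite: Apollo wins 7–4.
Apollo vs Iris: Apollo wins 11–0.
Apollo vs Beacon: Apollo wins 8–3.
Granite vs Iris: Granite wins 6–5.
Granite vs Beacon: Granite wins 11–0.
Iris vs Beacon: Iris wins 8–3.
Apollo beats each rival — Kestrel (7–4), Granite (7–4), Iris (11–0), Beacon (8–3) — so Apollo is the Condorcet winner.

Apollo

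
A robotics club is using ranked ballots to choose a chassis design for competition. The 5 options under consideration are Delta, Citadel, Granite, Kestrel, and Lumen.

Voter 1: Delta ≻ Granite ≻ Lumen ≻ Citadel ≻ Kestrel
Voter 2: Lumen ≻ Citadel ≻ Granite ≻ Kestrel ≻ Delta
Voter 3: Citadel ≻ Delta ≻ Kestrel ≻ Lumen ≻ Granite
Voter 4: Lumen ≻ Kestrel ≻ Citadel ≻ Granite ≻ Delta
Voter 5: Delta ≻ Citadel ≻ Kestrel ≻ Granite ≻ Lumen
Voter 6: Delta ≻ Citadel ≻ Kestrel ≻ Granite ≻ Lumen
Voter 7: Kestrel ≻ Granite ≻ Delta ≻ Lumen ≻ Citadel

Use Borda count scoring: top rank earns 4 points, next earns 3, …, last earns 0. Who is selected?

Delta

Borda scores:
  Delta: 4 + 0 + 3 + 0 + 4 + 4 + 2 = 17
  Citadel: 1 + 3 + 4 + 2 + 3 + 3 + 0 = 16
  Granite: 3 + 2 + 0 + 1 + 1 + 1 + 3 = 11
  Kestrel: 0 + 1 + 2 + 3 + 2 + 2 + 4 = 14
  Lumen: 2 + 4 + 1 + 4 + 0 + 0 + 1 = 12
Delta has the highest total.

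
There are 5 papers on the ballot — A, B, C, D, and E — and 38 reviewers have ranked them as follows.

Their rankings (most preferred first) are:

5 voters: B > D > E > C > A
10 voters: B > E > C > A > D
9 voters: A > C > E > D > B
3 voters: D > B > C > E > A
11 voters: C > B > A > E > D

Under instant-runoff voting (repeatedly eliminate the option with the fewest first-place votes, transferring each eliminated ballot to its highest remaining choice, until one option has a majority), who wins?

C

Round 1: B 15, C 11, A 9, D 3, E 0. E has the fewest and is eliminated.
Round 2: B 15, C 11, A 9, D 3. D has the fewest and is eliminated.
Round 3: B 18, C 11, A 9. A has the fewest and is eliminated.
Round 4: C 20, B 18. C has a majority.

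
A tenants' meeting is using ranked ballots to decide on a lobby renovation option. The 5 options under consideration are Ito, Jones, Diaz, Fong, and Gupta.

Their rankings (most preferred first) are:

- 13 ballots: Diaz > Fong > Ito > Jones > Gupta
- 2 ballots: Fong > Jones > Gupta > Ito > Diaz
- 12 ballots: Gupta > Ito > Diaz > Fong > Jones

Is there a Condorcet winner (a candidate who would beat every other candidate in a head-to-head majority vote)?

No

Head-to-head results (27 voters total):
Ito vs Jones: Ito wins 25–2.
Ito vs Diaz: Ito wins 14–13.
Ito vs Fong: Fong wins 15–12.
Ito vs Gupta: Gupta wins 14–13.
Jones vs Diaz: Diaz wins 25–2.
Jones vs Fong: Fong wins 27–0.
Jones vs Gupta: Jones wins 15–12.
Diaz vs Fong: Diaz wins 25–2.
Diaz vs Gupta: Gupta wins 14–13.
Fong vs Gupta: Fong wins 15–12.
No candidate beats all others: Ito beats Jones beats Gupta beats Ito, a majority cycle.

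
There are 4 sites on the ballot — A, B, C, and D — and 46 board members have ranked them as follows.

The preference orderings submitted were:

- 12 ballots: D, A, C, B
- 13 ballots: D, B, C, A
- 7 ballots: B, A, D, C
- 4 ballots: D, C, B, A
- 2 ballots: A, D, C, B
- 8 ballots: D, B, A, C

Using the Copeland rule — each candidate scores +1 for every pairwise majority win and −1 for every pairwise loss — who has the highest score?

D

Pairwise results:
  A vs B: B wins 32–14.
  A vs C: A wins 29–17.
  A vs D: D wins 37–9.
  B vs C: B wins 28–18.
  B vs D: D wins 39–7.
  C vs D: D wins 46–0.
Copeland scores (wins − losses):
  A: 1 − 2 = -1
  B: 2 − 1 = 1
  C: 0 − 3 = -3
  D: 3 − 0 = 3
D has the best Copeland score.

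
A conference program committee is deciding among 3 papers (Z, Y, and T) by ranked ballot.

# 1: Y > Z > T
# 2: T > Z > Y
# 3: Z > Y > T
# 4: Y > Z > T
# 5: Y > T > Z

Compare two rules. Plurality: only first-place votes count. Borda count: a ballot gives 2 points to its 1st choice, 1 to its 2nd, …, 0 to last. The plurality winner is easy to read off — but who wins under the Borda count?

Plurality first-place counts: Z 1, Y 3, T 1 → Y.
Borda totals: Z 5, Y 7, T 3 → Y.

Y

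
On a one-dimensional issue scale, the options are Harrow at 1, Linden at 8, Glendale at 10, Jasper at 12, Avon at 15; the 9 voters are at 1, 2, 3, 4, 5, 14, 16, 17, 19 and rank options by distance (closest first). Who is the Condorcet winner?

With single-peaked preferences on a line, the Condorcet winner is the candidate closest to the median voter.
The median voter (position 5) is closest to Linden at 8.
Check: Linden vs Glendale — voters closer to Linden: 5 of 9.

Linden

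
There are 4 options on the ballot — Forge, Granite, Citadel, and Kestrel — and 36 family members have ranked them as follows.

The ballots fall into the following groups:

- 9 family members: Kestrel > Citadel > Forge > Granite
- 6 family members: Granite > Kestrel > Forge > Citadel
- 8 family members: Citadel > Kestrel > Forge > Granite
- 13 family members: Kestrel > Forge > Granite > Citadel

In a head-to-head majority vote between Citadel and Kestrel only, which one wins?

Ballots ranking Citadel above Kestrel: 8.
Ballots ranking Kestrel above Citadel: 9+6+13 = 28.
Kestrel wins the head-to-head, 28–8.

Kestrel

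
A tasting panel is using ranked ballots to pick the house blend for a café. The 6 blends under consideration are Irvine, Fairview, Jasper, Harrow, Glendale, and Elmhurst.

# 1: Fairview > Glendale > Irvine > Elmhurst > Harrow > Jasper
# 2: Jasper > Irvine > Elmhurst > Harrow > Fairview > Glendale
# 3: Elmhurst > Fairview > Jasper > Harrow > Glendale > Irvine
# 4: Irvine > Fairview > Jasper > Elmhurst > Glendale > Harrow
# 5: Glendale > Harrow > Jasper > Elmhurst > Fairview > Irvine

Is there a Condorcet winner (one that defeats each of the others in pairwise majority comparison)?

No

Head-to-head results (5 voters total):
Irvine vs Fairview: Fairview wins 3–2.
Irvine vs Jasper: Jasper wins 3–2.
Irvine vs Harrow: Irvine wins 3–2.
Irvine vs Glendale: Glendale wins 3–2.
Irvine vs Elmhurst: Irvine wins 3–2.
Fairview vs Jasper: Fairview wins 3–2.
Fairview vs Harrow: Fairview wins 3–2.
Fairview vs Glendale: Fairview wins 4–1.
Fairview vs Elmhurst: Elmhurst wins 3–2.
Jasper vs Harrow: Jasper wins 3–2.
Jasper vs Glendale: Jasper wins 3–2.
Jasper vs Elmhurst: Jasper wins 3–2.
Harrow vs Glendale: Glendale wins 3–2.
Harrow vs Elmhurst: Elmhurst wins 4–1.
Glendale vs Elmhurst: Elmhurst wins 3–2.
No candidate beats all others: Irvine beats Elmhurst beats Fairview beats Irvine, a majority cycle.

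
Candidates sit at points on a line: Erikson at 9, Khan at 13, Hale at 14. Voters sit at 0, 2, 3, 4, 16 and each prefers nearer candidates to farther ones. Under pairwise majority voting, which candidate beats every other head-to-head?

Erikson

With single-peaked preferences on a line, the Condorcet winner is the candidate closest to the median voter.
The median voter (position 3) is closest to Erikson at 9.
Check: Erikson vs Khan — voters closer to Erikson: 4 of 5.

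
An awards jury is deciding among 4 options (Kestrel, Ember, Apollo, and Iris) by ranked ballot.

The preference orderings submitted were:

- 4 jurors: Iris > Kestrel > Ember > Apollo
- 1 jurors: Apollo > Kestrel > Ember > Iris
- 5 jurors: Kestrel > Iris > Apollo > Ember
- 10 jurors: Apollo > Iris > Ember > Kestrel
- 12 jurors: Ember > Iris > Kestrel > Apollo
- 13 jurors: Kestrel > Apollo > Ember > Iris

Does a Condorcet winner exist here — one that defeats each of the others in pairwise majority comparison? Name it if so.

Head-to-head results (45 voters total):
Kestrel vs Ember: Kestrel wins 23–22.
Kestrel vs Apollo: Kestrel wins 34–11.
Kestrel vs Iris: Iris wins 26–19.
Ember vs Apollo: Apollo wins 29–16.
Ember vs Iris: Ember wins 26–19.
Apollo vs Iris: Apollo wins 24–21.
No candidate beats all others: Kestrel beats Ember beats Iris beats Kestrel, a majority cycle.

There is no Condorcet winner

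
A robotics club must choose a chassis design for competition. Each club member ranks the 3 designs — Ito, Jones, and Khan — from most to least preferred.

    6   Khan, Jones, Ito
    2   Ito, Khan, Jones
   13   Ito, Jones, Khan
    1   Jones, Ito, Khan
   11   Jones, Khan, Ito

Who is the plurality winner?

First-place vote totals:
  Ito: 15
  Jones: 12
  Khan: 6
Ito has the most first-place votes.

Ito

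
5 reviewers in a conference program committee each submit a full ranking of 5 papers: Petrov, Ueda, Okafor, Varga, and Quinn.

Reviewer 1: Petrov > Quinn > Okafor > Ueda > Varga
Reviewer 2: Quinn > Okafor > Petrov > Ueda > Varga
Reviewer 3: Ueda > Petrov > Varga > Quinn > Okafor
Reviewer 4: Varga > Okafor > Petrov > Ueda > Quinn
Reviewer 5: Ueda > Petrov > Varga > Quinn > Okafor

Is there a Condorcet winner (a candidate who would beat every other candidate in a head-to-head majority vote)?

Yes

Head-to-head results (5 voters total):
Petrov vs Ueda: Petrov wins 3–2.
Petrov vs Okafor: Petrov wins 3–2.
Petrov vs Varga: Petrov wins 4–1.
Petrov vs Quinn: Petrov wins 4–1.
Ueda vs Okafor: Okafor wins 3–2.
Ueda vs Varga: Ueda wins 4–1.
Ueda vs Quinn: Ueda wins 3–2.
Okafor vs Varga: Varga wins 3–2.
Okafor vs Quinn: Quinn wins 4–1.
Varga vs Quinn: Varga wins 3–2.
Petrov beats each rival — Ueda (3–2), Okafor (3–2), Varga (4–1), Quinn (4–1) — so Petrov is the Condorcet winner.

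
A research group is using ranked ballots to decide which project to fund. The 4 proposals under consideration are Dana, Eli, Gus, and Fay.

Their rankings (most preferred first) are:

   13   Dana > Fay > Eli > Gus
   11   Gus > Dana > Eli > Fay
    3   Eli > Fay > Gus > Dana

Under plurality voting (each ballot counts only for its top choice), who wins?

Dana

First-place vote totals:
  Dana: 13
  Eli: 3
  Gus: 11
  Fay: 0
Dana has the most first-place votes.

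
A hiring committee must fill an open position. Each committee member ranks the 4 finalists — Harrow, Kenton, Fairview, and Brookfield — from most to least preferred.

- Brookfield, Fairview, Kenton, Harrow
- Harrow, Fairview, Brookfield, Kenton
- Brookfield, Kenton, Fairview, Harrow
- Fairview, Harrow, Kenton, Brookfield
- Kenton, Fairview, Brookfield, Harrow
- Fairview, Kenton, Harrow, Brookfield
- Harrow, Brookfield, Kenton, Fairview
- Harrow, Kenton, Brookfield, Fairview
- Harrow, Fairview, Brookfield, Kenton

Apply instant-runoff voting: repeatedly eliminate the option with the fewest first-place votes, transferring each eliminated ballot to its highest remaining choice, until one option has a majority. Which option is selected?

Round 1: Harrow 4, Fairview 2, Brookfield 2, Kenton 1. Kenton has the fewest and is eliminated.
Round 2: Harrow 4, Fairview 3, Brookfield 2. Brookfield has the fewest and is eliminated.
Round 3: Fairview 5, Harrow 4. Fairview has a majority.

Fairview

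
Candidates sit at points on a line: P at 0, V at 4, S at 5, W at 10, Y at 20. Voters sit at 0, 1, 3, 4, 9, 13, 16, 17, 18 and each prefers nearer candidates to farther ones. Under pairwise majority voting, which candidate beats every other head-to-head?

W

With single-peaked preferences on a line, the Condorcet winner is the candidate closest to the median voter.
The median voter (position 9) is closest to W at 10.
Check: W vs S — voters closer to W: 5 of 9.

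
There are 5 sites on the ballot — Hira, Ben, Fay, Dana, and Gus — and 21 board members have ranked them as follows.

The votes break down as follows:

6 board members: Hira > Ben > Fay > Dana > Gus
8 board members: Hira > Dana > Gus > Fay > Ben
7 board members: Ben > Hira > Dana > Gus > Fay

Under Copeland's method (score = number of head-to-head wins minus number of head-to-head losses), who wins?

Pairwise results:
  Hira vs Ben: Hira wins 14–7.
  Hira vs Fay: Hira wins 21–0.
  Hira vs Dana: Hira wins 21–0.
  Hira vs Gus: Hira wins 21–0.
  Ben vs Fay: Ben wins 13–8.
  Ben vs Dana: Ben wins 13–8.
  Ben vs Gus: Ben wins 13–8.
  Fay vs Dana: Dana wins 15–6.
  Fay vs Gus: Gus wins 15–6.
  Dana vs Gus: Dana wins 21–0.
Copeland scores (wins − losses):
  Hira: 4 − 0 = 4
  Ben: 3 − 1 = 2
  Fay: 0 − 4 = -4
  Dana: 2 − 2 = 0
  Gus: 1 − 3 = -2
Hira has the best Copeland score.

Hira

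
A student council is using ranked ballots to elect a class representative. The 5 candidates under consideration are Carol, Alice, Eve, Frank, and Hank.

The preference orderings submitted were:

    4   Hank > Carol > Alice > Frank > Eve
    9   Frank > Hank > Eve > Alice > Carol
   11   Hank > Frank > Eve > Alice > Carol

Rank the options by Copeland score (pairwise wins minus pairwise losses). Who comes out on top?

Hank

Pairwise results:
  Carol vs Alice: Alice wins 20–4.
  Carol vs Eve: Eve wins 20–4.
  Carol vs Frank: Frank wins 20–4.
  Carol vs Hank: Hank wins 24–0.
  Alice vs Eve: Eve wins 20–4.
  Alice vs Frank: Frank wins 20–4.
  Alice vs Hank: Hank wins 24–0.
  Eve vs Frank: Frank wins 24–0.
  Eve vs Hank: Hank wins 24–0.
  Frank vs Hank: Hank wins 15–9.
Copeland scores (wins − losses):
  Carol: 0 − 4 = -4
  Alice: 1 − 3 = -2
  Eve: 2 − 2 = 0
  Frank: 3 − 1 = 2
  Hank: 4 − 0 = 4
Hank has the best Copeland score.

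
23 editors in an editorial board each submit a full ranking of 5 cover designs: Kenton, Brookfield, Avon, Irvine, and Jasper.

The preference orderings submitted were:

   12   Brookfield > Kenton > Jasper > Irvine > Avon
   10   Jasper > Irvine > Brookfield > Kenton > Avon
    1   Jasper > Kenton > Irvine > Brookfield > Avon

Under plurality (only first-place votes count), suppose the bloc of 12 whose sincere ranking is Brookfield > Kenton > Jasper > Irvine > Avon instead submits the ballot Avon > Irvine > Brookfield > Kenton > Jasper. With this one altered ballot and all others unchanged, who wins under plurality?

Avon

First-place totals with the altered ballot: Kenton 0, Brookfield 0, Avon 12, Irvine 0, Jasper 11.
The switch changes the winner from Brookfield to Avon.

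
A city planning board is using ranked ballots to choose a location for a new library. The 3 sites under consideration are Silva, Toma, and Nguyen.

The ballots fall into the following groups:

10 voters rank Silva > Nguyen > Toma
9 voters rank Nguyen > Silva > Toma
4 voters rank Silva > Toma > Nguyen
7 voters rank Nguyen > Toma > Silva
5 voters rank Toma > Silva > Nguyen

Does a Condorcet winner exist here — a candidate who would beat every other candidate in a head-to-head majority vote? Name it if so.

Head-to-head results (35 voters total):
Silva vs Toma: Silva wins 23–12.
Silva vs Nguyen: Silva wins 19–16.
Toma vs Nguyen: Nguyen wins 26–9.
Silva beats each rival — Toma (23–12), Nguyen (19–16) — so Silva is the Condorcet winner.

Silva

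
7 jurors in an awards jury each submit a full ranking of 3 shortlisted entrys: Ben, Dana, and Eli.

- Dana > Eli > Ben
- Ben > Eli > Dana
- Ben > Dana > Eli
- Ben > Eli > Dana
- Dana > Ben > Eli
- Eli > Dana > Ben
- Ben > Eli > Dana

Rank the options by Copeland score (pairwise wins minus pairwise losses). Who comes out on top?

Pairwise results:
  Ben vs Dana: Ben wins 4–3.
  Ben vs Eli: Ben wins 5–2.
  Dana vs Eli: Eli wins 4–3.
Copeland scores (wins − losses):
  Ben: 2 − 0 = 2
  Dana: 0 − 2 = -2
  Eli: 1 − 1 = 0
Ben has the best Copeland score.

Ben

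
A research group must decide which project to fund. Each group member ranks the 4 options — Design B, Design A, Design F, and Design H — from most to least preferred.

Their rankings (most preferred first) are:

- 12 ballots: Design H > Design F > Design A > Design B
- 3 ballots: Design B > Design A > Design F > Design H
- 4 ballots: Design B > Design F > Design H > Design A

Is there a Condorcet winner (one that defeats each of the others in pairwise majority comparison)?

Head-to-head results (19 voters total):
Design B vs Design A: Design A wins 12–7.
Design B vs Design F: Design F wins 12–7.
Design B vs Design H: Design H wins 12–7.
Design A vs Design F: Design F wins 16–3.
Design A vs Design H: Design H wins 16–3.
Design F vs Design H: Design H wins 12–7.
Design H beats each rival — Design B (12–7), Design A (16–3), Design F (12–7) — so Design H is the Condorcet winner.

Yes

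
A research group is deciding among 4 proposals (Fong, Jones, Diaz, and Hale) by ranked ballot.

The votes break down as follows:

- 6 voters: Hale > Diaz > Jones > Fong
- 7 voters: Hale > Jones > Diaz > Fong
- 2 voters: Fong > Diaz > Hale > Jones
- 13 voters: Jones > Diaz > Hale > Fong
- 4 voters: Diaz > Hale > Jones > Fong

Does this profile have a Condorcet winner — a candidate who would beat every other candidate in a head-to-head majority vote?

No

Head-to-head results (32 voters total):
Fong vs Jones: Jones wins 30–2.
Fong vs Diaz: Diaz wins 30–2.
Fong vs Hale: Hale wins 30–2.
Jones vs Diaz: Jones wins 20–12.
Jones vs Hale: Hale wins 19–13.
Diaz vs Hale: Diaz wins 19–13.
No candidate beats all others: Jones beats Diaz beats Hale beats Jones, a majority cycle.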